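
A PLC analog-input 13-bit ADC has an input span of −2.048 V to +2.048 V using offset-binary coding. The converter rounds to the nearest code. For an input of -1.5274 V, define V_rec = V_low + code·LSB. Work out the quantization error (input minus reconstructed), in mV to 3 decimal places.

0.100 mV

One LSB is 4.096 V / 8192 = 0.500 mV.
Scaled input = 1041.2000 LSBs, so code = 1041.
Code 1041 maps back to (−2.048) + 1041×0.0005 V = -1.5275 V.
V_in − V_rec = 0.0001 V = 0.100 mV.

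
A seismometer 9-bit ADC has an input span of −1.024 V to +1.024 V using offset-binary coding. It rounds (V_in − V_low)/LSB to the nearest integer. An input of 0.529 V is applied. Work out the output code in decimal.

LSB = 2.048 V / 512 = 4.000 mV.
(V_in − V_low)/LSB = (0.529 − (−1.024)) / 0.004 = 388.250.
Round → code 388.

code 388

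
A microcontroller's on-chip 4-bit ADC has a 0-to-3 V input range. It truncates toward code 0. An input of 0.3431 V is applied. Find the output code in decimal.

code 1

LSB = 3 V / 16 = 187.500 mV.
(0.3431 − 0) / 0.1875 = 1.830 LSBs.
Floor → code 1.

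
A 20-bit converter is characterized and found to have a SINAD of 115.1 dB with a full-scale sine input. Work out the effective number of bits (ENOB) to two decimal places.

ENOB = (SINAD − 1.76) / 6.02 = (115.1 − 1.76)/6.02 = 18.827.

18.83 bits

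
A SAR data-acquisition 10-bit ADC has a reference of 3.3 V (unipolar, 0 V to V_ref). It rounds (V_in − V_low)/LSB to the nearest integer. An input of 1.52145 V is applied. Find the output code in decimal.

Full-scale span = 3.3 V; LSB = 3.3/2^10 = 3.223 mV.
(1.52145 − 0) / 0.00322266 = 472.111 LSBs.
So the output code is 472.

code 472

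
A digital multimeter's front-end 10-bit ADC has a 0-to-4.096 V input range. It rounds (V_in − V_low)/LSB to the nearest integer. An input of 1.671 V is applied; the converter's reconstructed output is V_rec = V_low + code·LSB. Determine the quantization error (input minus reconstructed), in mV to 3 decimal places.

LSB = 4.096/2^10 = 4.000 mV.
Scaled input = 417.7500 LSBs, so code = 418.
V_rec = 0 + 418·0.004 = 1.672 V.
Error = 1.671 − 1.672 = -0.001 V = -1.000 mV.

-1.000 mV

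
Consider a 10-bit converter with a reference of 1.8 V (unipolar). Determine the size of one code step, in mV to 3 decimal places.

Full-scale span = 1.8 V.
LSB = 1.8 / 2^10 = 1.8 / 1024 = 0.00175781 V = 1.758 mV.

1.758 mV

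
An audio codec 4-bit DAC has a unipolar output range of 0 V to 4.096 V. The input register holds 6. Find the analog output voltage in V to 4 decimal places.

LSB = 4.096 V / 2^4 = 256.000 mV.
V_out = 0 + 6 × 0.256 V = 1.536 V.

1.5360 V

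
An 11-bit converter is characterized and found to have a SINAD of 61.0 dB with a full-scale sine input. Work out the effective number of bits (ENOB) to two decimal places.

ENOB = (SINAD − 1.76) / 6.02 = (61.0 − 1.76)/6.02 = 9.841.

9.84 bits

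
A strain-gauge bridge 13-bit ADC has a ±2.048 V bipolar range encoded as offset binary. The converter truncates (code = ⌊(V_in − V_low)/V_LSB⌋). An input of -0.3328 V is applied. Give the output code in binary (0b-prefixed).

code 0b110101100110 (decimal 3430)

Full-scale span = 4.096 V; LSB = 4.096/2^13 = 0.500 mV.
Input sits at 3430.400 steps above V_low.
So the output code is 3430.
In binary (0b-prefixed): 0b110101100110.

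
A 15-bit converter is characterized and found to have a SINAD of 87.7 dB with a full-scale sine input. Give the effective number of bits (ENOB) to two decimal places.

ENOB = (SINAD − 1.76) / 6.02 = (87.7 − 1.76)/6.02 = 14.276.

14.28 bits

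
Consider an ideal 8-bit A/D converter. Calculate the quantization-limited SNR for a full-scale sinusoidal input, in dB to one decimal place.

SNR ≈ 6.02·N + 1.76 dB = 6.02·8 + 1.76 = 49.92 dB.

49.9 dB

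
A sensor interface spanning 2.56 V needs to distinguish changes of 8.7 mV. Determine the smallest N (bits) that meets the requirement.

9 bits

Number of steps required ≥ 2.56 V / 8.7 mV = 294.25.
Need 2^N ≥ 294.25; 2^8 = 256, 2^9 = 512.
Minimum N = 9.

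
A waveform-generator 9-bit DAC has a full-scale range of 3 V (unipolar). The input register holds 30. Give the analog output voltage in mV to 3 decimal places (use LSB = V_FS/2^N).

175.781 mV

LSB = 3 V / 2^9 = 5.859 mV.
V_out = 0 + 30 × 0.00585938 V = 0.175781 V.
= 175.781 mV.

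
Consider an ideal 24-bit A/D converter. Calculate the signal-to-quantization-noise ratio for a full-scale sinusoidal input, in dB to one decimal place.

SNR ≈ 6.02·N + 1.76 dB = 6.02·24 + 1.76 = 146.24 dB.

146.2 dB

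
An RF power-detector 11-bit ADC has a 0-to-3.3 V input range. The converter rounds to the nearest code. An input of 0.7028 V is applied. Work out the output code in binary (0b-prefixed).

With 2048 levels over 3.3 V, one step is 1.611 mV.
(0.7028 − 0) / 0.00161133 = 436.162 LSBs.
So the output code is 436.
In binary (0b-prefixed): 0b110110100.

code 0b110110100 (decimal 436)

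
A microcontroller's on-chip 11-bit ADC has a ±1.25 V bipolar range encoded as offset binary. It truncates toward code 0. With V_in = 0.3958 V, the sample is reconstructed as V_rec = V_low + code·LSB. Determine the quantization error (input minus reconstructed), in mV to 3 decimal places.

LSB = 2.5/2^11 = 1.221 mV.
(0.3958 − (−1.25))/0.0012207 = 1348.2394; ⌊·⌋ gives code 1348.
Code 1348 maps back to (−1.25) + 1348×0.0012207 V = 0.39550781 V.
Error = 0.3958 − 0.39550781 = 0.000292188 V = 0.292 mV.

0.292 mV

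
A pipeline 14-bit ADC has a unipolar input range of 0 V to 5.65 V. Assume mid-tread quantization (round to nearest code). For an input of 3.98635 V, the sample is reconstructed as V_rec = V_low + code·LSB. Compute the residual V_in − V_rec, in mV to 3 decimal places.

-0.100 mV

One LSB is 5.65 V / 16384 = 344.85 µV.
(V_in − V_low)/LSB = (3.98635 − 0)/0.000344849 = 11559.7095 → code 11560 (round).
Code 11560 maps back to 0 + 11560×0.000344849 V = 3.9864502 V.
Difference: -0.000100195 V → -0.100 mV.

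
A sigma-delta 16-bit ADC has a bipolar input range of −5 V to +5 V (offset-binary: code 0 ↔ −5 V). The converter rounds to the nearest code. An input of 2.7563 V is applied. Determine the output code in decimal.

LSB = 10 V / 65536 = 152.59 µV.
Input sits at 50831.688 steps above V_low.
So the output code is 50832.

code 50832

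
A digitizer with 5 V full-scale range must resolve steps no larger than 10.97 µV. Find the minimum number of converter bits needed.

Number of steps required ≥ 5 V / 10.97 µV = 455788.51.
Need 2^N ≥ 455788.51; 2^18 = 262144, 2^19 = 524288.
Minimum N = 19.

19 bits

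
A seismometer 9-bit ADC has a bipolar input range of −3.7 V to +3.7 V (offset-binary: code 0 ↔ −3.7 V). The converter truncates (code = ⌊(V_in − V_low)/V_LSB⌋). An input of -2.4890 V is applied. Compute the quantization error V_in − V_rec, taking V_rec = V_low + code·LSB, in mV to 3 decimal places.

LSB = 7.4/2^9 = 14.453 mV.
(V_in − V_low)/LSB = (-2.4890 − (−3.7))/0.0144531 = 83.7881 → code 83 (floor).
V_rec = (−3.7) + 83·0.0144531 = -2.5003906 V.
V_in − V_rec = 0.0113906 V = 11.391 mV.

11.391 mV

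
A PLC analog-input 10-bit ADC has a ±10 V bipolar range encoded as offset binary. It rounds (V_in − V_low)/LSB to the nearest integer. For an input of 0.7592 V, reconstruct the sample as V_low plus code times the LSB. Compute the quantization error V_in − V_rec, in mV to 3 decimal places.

-2.519 mV

One LSB is 20 V / 1024 = 19.531 mV.
(0.7592 − (−10))/0.0195312 = 550.8710; round gives code 551.
Code 551 maps back to (−10) + 551×0.0195312 V = 0.76171875 V.
V_in − V_rec = -0.00251875 V = -2.519 mV.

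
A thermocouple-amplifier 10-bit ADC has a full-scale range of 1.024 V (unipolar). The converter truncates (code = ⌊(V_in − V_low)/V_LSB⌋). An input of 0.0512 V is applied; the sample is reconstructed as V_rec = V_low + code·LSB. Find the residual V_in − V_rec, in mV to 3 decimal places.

LSB = 1.024/2^10 = 1.000 mV.
(V_in − V_low)/LSB = (0.0512 − 0)/0.001 = 51.2000 → code 51 (floor).
Code 51 maps back to 0 + 51×0.001 V = 0.051 V.
Error = 0.0512 − 0.051 = 0.0002 V = 0.200 mV.

0.200 mV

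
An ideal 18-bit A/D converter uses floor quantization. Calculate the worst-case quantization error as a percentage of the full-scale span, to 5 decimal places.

Truncating → worst-case error = 1 LSB = V_FS/2^18, so 100/262144 = 0.00038147 % of full scale.

0.00038 %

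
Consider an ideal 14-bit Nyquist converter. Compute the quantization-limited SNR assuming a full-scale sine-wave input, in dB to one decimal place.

86.0 dB

SNR ≈ 6.02·N + 1.76 dB = 6.02·14 + 1.76 = 86.04 dB.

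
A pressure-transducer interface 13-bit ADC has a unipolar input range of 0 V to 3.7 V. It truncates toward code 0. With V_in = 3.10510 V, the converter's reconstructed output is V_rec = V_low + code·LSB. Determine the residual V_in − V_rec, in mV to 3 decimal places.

One LSB is 3.7 V / 8192 = 451.66 µV.
(V_in − V_low)/LSB = (3.10510 − 0)/0.00045166 = 6874.8592 → code 6874 (floor).
V_rec = 0 + 6874·0.00045166 = 3.1047119 V.
Error = 3.10510 − 3.1047119 = 0.000388086 V = 0.388 mV.

0.388 mV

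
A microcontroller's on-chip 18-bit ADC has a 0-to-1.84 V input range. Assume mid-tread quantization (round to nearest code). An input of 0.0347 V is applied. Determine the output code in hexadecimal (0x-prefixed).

code 0x1350 (decimal 4944)

With 262144 levels over 1.84 V, one step is 7.02 µV.
(V_in − V_low)/LSB = (0.0347 − 0) / 7.01904e-06 = 4943.694.
So the output code is 4944.
In hexadecimal (0x-prefixed): 0x1350.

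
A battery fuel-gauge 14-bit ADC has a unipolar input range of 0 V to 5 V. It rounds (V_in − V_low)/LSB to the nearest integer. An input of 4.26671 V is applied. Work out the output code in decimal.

code 13981

Full-scale span = 5 V; LSB = 5/2^14 = 305.18 µV.
(4.26671 − 0) / 0.000305176 = 13981.155 LSBs.
So the output code is 13981.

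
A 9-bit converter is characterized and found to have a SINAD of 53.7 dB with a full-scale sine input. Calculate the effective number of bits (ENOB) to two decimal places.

ENOB = (SINAD − 1.76) / 6.02 = (53.7 − 1.76)/6.02 = 8.628.

8.63 bits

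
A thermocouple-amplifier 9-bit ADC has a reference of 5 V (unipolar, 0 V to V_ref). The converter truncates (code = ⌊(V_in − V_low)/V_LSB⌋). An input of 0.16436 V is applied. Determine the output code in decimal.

code 16

Full-scale span = 5 V; LSB = 5/2^9 = 9.766 mV.
(V_in − V_low)/LSB = (0.16436 − 0) / 0.00976562 = 16.830.
⌊·⌋(16.830) = 16.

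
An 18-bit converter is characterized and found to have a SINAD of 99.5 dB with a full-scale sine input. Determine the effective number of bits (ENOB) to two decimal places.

16.24 bits

ENOB = (SINAD − 1.76) / 6.02 = (99.5 − 1.76)/6.02 = 16.236.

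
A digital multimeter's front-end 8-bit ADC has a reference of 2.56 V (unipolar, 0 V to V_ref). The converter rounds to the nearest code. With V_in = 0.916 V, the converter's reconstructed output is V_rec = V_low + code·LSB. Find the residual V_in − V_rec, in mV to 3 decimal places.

LSB = 2.56/2^8 = 10.000 mV.
(V_in − V_low)/LSB = (0.916 − 0)/0.01 = 91.6000 → code 92 (round).
V_rec = 0 + 92·0.01 = 0.92 V.
Error = 0.916 − 0.92 = -0.004 V = -4.000 mV.

-4.000 mV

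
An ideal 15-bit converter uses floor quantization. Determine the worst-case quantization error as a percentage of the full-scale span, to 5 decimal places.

0.00305 %

Truncating → worst-case error = 1 LSB = V_FS/2^15, so 100/32768 = 0.00305176 % of full scale.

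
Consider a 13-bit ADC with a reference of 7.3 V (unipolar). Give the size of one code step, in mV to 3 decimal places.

0.891 mV

Full-scale span = 7.3 V.
LSB = 7.3 / 2^13 = 7.3 / 8192 = 0.000891113 V = 0.891 mV.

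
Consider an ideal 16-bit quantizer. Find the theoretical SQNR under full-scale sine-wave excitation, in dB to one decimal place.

SNR ≈ 6.02·N + 1.76 dB = 6.02·16 + 1.76 = 98.08 dB.

98.1 dB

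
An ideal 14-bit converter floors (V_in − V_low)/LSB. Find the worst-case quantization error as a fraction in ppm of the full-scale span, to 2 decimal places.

Truncating → worst-case error = 1 LSB = V_FS/2^14, so 1e+06/16384 = 61.0352 ppm of full scale.

61.04 ppm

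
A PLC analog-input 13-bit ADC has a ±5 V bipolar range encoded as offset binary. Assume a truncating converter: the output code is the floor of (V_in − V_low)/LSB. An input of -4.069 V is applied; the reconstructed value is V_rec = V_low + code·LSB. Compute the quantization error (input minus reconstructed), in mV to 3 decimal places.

LSB = 10/2^13 = 1.221 mV.
(V_in − V_low)/LSB = (-4.069 − (−5))/0.0012207 = 762.6752 → code 762 (floor).
Reconstructed: -4.0698242 V.
Difference: 0.000824219 V → 0.824 mV.

0.824 mV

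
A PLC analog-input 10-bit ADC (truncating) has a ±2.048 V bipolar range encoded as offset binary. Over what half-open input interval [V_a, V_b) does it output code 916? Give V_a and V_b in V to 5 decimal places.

LSB = 4.096/2^10 = 4.000 mV.
V_a = V_low + 916·LSB = 1.616 V; V_b = V_low + 917·LSB = 1.62 V.

[1.61600 V, 1.62000 V)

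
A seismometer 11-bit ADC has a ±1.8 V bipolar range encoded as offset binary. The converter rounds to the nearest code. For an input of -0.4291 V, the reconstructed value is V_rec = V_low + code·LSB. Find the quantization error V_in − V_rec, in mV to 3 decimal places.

One LSB is 3.6 V / 2048 = 1.758 mV.
(V_in − V_low)/LSB = (-0.4291 − (−1.8))/0.00175781 = 779.8898 → code 780 (round).
Code 780 maps back to (−1.8) + 780×0.00175781 V = -0.42890625 V.
V_in − V_rec = -0.00019375 V = -0.194 mV.

-0.194 mV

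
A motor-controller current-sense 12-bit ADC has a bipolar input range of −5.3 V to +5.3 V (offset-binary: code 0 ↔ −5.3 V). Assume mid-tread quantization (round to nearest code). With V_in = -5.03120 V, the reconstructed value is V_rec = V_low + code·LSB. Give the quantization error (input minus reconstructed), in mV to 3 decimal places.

One LSB is 10.6 V / 4096 = 2.588 mV.
(-5.03120 − (−5.3))/0.00258789 = 103.8684; round gives code 104.
Code 104 maps back to (−5.3) + 104×0.00258789 V = -5.0308594 V.
Error = -5.03120 − (−5.0308594) = -0.000340625 V = -0.341 mV.

-0.341 mV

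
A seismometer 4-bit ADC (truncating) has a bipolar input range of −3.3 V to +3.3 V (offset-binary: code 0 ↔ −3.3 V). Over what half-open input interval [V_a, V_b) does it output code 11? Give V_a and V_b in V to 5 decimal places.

LSB = 6.6/2^4 = 412.500 mV.
V_a = V_low + 11·LSB = 1.2375 V; V_b = V_low + 12·LSB = 1.65 V.

[1.23750 V, 1.65000 V)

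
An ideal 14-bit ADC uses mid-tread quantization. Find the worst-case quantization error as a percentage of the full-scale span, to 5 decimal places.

0.00305 %

Rounding → worst-case error = ½ LSB = V_FS/2^15, so 100/32768 = 0.00305176 % of full scale.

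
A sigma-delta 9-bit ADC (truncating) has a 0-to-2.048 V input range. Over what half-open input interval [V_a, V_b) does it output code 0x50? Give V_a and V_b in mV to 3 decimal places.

LSB = 2.048/2^9 = 4.000 mV.
Code 0x50 = 80 decimal.
V_a = V_low + 80·LSB = 0.32 V; V_b = V_low + 81·LSB = 0.324 V.

[320.000 mV, 324.000 mV)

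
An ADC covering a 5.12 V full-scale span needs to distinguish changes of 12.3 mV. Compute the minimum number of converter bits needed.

Number of steps required ≥ 5.12 V / 12.3 mV = 416.26.
Need 2^N ≥ 416.26; 2^8 = 256, 2^9 = 512.
Minimum N = 9.

9 bits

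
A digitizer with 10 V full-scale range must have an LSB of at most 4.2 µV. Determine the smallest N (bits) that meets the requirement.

22 bits

Number of steps required ≥ 10 V / 4.2 µV = 2380952.38.
Need 2^N ≥ 2380952.38; 2^21 = 2097152, 2^22 = 4194304.
Minimum N = 22.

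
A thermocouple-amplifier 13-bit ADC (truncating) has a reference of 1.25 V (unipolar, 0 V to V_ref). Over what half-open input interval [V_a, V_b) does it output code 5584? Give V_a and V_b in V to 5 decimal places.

LSB = 1.25/2^13 = 152.59 µV.
V_a = V_low + 5584·LSB = 0.852051 V; V_b = V_low + 5585·LSB = 0.852203 V.

[0.85205 V, 0.85220 V)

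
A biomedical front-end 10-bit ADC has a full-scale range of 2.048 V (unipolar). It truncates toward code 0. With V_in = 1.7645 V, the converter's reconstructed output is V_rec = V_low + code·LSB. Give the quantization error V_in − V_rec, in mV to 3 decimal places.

0.500 mV

LSB = 2.048/2^10 = 2.000 mV.
Scaled input = 882.2500 LSBs, so code = 882.
Code 882 maps back to 0 + 882×0.002 V = 1.764 V.
V_in − V_rec = 0.0005 V = 0.500 mV.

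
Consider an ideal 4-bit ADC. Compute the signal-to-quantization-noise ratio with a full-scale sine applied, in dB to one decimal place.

25.8 dB

SNR ≈ 6.02·N + 1.76 dB = 6.02·4 + 1.76 = 25.84 dB.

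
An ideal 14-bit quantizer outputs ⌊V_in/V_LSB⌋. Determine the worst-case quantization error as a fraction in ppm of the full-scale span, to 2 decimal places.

61.04 ppm

Truncating → worst-case error = 1 LSB = V_FS/2^14, so 1e+06/16384 = 61.0352 ppm of full scale.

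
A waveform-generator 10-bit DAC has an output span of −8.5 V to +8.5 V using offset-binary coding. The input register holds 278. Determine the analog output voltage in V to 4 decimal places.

LSB = 17 V / 2^10 = 16.602 mV.
V_out = (−8.5) + 278 × 0.0166016 V = -3.88477 V.

-3.8848 V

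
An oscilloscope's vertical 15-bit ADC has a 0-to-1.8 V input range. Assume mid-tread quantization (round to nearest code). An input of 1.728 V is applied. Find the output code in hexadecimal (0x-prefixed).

code 0x7AE1 (decimal 31457)

LSB = 1.8 V / 32768 = 54.93 µV.
(1.728 − 0) / 5.49316e-05 = 31457.280 LSBs.
round(31457.280) = 31457.
In hexadecimal (0x-prefixed): 0x7AE1.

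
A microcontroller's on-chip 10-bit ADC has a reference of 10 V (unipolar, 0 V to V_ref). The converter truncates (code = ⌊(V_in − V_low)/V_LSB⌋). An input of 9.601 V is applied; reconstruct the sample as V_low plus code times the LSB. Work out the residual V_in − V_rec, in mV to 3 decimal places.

1.391 mV

Step size: 10 V ÷ 2^10 = 9.766 mV.
(9.601 − 0)/0.00976562 = 983.1424; ⌊·⌋ gives code 983.
V_rec = 0 + 983·0.00976562 = 9.5996094 V.
V_in − V_rec = 0.00139062 V = 1.391 mV.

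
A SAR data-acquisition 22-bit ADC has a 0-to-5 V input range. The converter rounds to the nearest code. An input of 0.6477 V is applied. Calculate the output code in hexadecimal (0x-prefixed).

LSB = 5 V / 4194304 = 1.19 µV.
Input sits at 543330.140 steps above V_low.
round(543330.140) = 543330.
In hexadecimal (0x-prefixed): 0x84A62.

code 0x84A62 (decimal 543330)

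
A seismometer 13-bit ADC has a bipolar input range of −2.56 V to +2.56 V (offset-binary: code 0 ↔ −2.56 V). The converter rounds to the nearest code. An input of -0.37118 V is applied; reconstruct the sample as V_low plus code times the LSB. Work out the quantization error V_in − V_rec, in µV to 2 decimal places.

70.00 µV

LSB = 5.12/2^13 = 0.625 mV.
(V_in − V_low)/LSB = (-0.37118 − (−2.56))/0.000625 = 3502.1120 → code 3502 (round).
Reconstructed: -0.37125 V.
V_in − V_rec = 7e-05 V = 70.00 µV.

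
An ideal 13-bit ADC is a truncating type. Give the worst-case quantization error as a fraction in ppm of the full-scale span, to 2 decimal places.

Truncating → worst-case error = 1 LSB = V_FS/2^13, so 1e+06/8192 = 122.07 ppm of full scale.

122.07 ppm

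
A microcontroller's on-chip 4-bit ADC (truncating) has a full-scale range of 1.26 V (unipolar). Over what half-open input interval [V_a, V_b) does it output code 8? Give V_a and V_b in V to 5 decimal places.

LSB = 1.26/2^4 = 78.750 mV.
V_a = V_low + 8·LSB = 0.63 V; V_b = V_low + 9·LSB = 0.70875 V.

[0.63000 V, 0.70875 V)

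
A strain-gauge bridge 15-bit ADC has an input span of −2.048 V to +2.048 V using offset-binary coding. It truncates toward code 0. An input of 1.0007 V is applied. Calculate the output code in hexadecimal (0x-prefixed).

code 0x5F45 (decimal 24389)

With 32768 levels over 4.096 V, one step is 125.00 µV.
(V_in − V_low)/LSB = (1.0007 − (−2.048)) / 0.000125 = 24389.600.
⌊·⌋(24389.600) = 24389.
In hexadecimal (0x-prefixed): 0x5F45.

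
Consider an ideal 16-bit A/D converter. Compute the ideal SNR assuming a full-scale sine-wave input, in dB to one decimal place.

98.1 dB

SNR ≈ 6.02·N + 1.76 dB = 6.02·16 + 1.76 = 98.08 dB.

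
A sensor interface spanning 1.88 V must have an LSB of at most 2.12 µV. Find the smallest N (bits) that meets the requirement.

Number of steps required ≥ 1.88 V / 2.12 µV = 886792.45.
Need 2^N ≥ 886792.45; 2^19 = 524288, 2^20 = 1048576.
Minimum N = 20.

20 bits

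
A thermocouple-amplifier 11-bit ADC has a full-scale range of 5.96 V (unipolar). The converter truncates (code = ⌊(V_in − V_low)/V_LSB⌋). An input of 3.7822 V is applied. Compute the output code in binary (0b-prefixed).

code 0b10100010011 (decimal 1299)

Full-scale span = 5.96 V; LSB = 5.96/2^11 = 2.910 mV.
(3.7822 − 0) / 0.00291016 = 1299.655 LSBs.
Floor → code 1299.
In binary (0b-prefixed): 0b10100010011.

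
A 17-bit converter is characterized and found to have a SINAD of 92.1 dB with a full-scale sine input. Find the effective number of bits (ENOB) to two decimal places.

15.01 bits

ENOB = (SINAD − 1.76) / 6.02 = (92.1 − 1.76)/6.02 = 15.007.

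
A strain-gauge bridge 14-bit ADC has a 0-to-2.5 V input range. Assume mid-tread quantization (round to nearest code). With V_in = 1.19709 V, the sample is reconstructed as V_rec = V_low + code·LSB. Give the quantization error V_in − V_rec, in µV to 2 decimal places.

LSB = 2.5/2^14 = 152.59 µV.
Scaled input = 7845.2490 LSBs, so code = 7845.
V_rec = 0 + 7845·0.000152588 = 1.197052 V.
Error = 1.19709 − 1.197052 = 3.7998e-05 V = 38.00 µV.

38.00 µV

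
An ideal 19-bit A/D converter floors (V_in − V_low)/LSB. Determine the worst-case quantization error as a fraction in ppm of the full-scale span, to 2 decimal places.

1.91 ppm

Truncating → worst-case error = 1 LSB = V_FS/2^19, so 1e+06/524288 = 1.90735 ppm of full scale.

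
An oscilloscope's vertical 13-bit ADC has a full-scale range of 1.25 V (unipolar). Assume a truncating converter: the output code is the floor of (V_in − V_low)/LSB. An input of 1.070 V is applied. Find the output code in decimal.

code 7012

LSB = 1.25 V / 8192 = 152.59 µV.
(V_in − V_low)/LSB = (1.070 − 0) / 0.000152588 = 7012.352.
So the output code is 7012.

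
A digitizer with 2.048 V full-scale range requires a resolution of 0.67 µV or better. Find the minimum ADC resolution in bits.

22 bits

Number of steps required ≥ 2.048 V / 0.67 µV = 3056716.42.
Need 2^N ≥ 3056716.42; 2^21 = 2097152, 2^22 = 4194304.
Minimum N = 22.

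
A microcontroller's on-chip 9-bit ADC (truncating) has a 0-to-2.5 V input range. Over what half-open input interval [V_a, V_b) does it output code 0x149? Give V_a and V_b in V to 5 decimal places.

[1.60645 V, 1.61133 V)

LSB = 2.5/2^9 = 4.883 mV.
Code 0x149 = 329 decimal.
V_a = V_low + 329·LSB = 1.60645 V; V_b = V_low + 330·LSB = 1.61133 V.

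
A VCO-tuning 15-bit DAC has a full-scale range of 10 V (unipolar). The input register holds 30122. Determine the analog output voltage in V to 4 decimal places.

LSB = 10 V / 2^15 = 305.18 µV.
V_out = 0 + 30122 × 0.000305176 V = 9.1925 V.

9.1925 V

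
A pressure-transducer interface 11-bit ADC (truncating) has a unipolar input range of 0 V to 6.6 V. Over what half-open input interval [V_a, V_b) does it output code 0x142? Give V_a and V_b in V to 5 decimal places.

LSB = 6.6/2^11 = 3.223 mV.
Code 0x142 = 322 decimal.
V_a = V_low + 322·LSB = 1.0377 V; V_b = V_low + 323·LSB = 1.04092 V.

[1.03770 V, 1.04092 V)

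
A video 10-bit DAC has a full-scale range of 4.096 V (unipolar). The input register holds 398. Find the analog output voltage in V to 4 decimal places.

1.5920 V

LSB = 4.096 V / 2^10 = 4.000 mV.
V_out = 0 + 398 × 0.004 V = 1.592 V.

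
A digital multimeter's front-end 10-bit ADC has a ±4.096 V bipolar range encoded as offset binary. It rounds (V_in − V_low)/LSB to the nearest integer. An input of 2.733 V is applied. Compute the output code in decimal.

code 854

With 1024 levels over 8.192 V, one step is 8.000 mV.
(V_in − V_low)/LSB = (2.733 − (−4.096)) / 0.008 = 853.625.
Round → code 854.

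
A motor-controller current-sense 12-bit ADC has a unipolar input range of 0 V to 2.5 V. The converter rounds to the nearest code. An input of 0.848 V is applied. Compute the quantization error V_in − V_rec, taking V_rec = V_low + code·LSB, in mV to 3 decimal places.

Step size: 2.5 V ÷ 2^12 = 0.610 mV.
(V_in − V_low)/LSB = (0.848 − 0)/0.000610352 = 1389.3632 → code 1389 (round).
V_rec = 0 + 1389·0.000610352 = 0.84777832 V.
Error = 0.848 − 0.84777832 = 0.00022168 V = 0.222 mV.

0.222 mV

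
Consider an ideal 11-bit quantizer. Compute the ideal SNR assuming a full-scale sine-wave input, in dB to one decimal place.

68.0 dB

SNR ≈ 6.02·N + 1.76 dB = 6.02·11 + 1.76 = 67.98 dB.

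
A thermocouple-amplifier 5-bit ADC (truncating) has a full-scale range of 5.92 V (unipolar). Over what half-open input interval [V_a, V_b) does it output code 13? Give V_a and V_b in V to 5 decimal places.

LSB = 5.92/2^5 = 185.000 mV.
V_a = V_low + 13·LSB = 2.405 V; V_b = V_low + 14·LSB = 2.59 V.

[2.40500 V, 2.59000 V)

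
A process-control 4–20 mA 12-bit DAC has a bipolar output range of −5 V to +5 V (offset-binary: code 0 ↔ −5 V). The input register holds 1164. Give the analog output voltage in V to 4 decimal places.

-2.1582 V

LSB = 10 V / 2^12 = 2.441 mV.
V_out = (−5) + 1164 × 0.00244141 V = -2.1582 V.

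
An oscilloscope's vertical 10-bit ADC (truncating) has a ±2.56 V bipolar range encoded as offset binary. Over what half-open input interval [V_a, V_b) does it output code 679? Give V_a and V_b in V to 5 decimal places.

LSB = 5.12/2^10 = 5.000 mV.
V_a = V_low + 679·LSB = 0.835 V; V_b = V_low + 680·LSB = 0.84 V.

[0.83500 V, 0.84000 V)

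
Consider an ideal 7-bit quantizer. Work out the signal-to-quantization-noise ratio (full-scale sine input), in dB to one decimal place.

43.9 dB

SNR ≈ 6.02·N + 1.76 dB = 6.02·7 + 1.76 = 43.90 dB.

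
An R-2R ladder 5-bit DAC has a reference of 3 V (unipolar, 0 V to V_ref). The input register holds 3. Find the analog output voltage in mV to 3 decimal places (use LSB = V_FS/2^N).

LSB = 3 V / 2^5 = 93.750 mV.
V_out = 0 + 3 × 0.09375 V = 0.28125 V.
= 281.250 mV.

281.250 mV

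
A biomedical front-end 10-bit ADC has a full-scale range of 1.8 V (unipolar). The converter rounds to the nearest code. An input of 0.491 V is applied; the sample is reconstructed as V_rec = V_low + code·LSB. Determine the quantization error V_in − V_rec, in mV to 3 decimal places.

0.570 mV

One LSB is 1.8 V / 1024 = 1.758 mV.
(V_in − V_low)/LSB = (0.491 − 0)/0.00175781 = 279.3244 → code 279 (round).
Code 279 maps back to 0 + 279×0.00175781 V = 0.49042969 V.
Error = 0.491 − 0.49042969 = 0.000570312 V = 0.570 mV.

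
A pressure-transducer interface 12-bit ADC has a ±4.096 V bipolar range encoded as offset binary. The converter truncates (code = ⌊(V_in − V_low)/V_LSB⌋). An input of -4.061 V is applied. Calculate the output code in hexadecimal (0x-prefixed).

code 0x11 (decimal 17)

LSB = 8.192 V / 4096 = 2.000 mV.
(-4.061 − (−4.096)) / 0.002 = 17.500 LSBs.
Floor → code 17.
In hexadecimal (0x-prefixed): 0x11.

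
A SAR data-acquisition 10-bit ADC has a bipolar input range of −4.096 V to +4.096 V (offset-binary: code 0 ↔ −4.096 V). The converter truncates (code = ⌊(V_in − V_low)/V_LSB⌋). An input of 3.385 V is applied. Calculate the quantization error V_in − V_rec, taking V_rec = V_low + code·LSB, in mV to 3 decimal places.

1.000 mV

Step size: 8.192 V ÷ 2^10 = 8.000 mV.
(3.385 − (−4.096))/0.008 = 935.1250; ⌊·⌋ gives code 935.
Reconstructed: 3.384 V.
Difference: 0.001 V → 1.000 mV.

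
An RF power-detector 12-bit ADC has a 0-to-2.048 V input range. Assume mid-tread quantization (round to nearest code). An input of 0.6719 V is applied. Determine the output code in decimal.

With 4096 levels over 2.048 V, one step is 0.500 mV.
(0.6719 − 0) / 0.0005 = 1343.800 LSBs.
Round → code 1344.

code 1344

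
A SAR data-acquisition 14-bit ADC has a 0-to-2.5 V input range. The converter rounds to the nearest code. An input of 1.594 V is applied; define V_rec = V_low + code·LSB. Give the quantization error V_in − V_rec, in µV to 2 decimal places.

66.89 µV

One LSB is 2.5 V / 16384 = 152.59 µV.
Scaled input = 10446.4384 LSBs, so code = 10446.
V_rec = 0 + 10446·0.000152588 = 1.5939331 V.
Error = 1.594 − 1.5939331 = 6.68945e-05 V = 66.89 µV.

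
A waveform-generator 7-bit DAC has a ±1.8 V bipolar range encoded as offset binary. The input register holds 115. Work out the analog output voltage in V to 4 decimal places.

1.4344 V

LSB = 3.6 V / 2^7 = 28.125 mV.
V_out = (−1.8) + 115 × 0.028125 V = 1.43437 V.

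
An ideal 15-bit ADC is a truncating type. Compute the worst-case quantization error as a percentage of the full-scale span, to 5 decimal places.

0.00305 %

Truncating → worst-case error = 1 LSB = V_FS/2^15, so 100/32768 = 0.00305176 % of full scale.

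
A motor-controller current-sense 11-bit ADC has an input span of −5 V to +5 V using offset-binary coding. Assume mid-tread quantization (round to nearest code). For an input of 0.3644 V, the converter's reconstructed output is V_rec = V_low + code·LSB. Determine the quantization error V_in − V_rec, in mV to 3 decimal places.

-1.811 mV

Step size: 10 V ÷ 2^11 = 4.883 mV.
(V_in − V_low)/LSB = (0.3644 − (−5))/0.00488281 = 1098.6291 → code 1099 (round).
V_rec = (−5) + 1099·0.00488281 = 0.36621094 V.
Error = 0.3644 − 0.36621094 = -0.00181094 V = -1.811 mV.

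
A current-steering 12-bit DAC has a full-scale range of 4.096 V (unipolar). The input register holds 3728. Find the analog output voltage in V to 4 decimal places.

LSB = 4.096 V / 2^12 = 1.000 mV.
V_out = 0 + 3728 × 0.001 V = 3.728 V.

3.7280 V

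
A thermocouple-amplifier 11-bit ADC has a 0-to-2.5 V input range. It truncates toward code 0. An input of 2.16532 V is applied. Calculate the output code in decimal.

Full-scale span = 2.5 V; LSB = 2.5/2^11 = 1.221 mV.
Input sits at 1773.830 steps above V_low.
⌊·⌋(1773.830) = 1773.

code 1773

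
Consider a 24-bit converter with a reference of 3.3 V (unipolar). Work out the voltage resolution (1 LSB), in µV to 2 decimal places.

0.20 µV

Full-scale span = 3.3 V.
LSB = 3.3 / 2^24 = 3.3 / 16777216 = 1.96695e-07 V = 0.20 µV.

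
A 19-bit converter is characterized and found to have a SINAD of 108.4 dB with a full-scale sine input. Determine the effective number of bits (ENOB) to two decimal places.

ENOB = (SINAD − 1.76) / 6.02 = (108.4 − 1.76)/6.02 = 17.714.

17.71 bits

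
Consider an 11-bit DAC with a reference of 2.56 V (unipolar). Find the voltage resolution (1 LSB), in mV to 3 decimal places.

Full-scale span = 2.56 V.
LSB = 2.56 / 2^11 = 2.56 / 2048 = 0.00125 V = 1.250 mV.

1.250 mV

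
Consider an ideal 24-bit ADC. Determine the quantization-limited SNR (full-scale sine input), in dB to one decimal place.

SNR ≈ 6.02·N + 1.76 dB = 6.02·24 + 1.76 = 146.24 dB.

146.2 dB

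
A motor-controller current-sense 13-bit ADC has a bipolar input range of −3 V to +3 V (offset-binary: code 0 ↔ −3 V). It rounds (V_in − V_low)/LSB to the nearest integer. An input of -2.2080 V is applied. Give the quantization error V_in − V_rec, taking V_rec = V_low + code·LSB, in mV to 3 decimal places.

0.252 mV

One LSB is 6 V / 8192 = 0.732 mV.
(-2.2080 − (−3))/0.000732422 = 1081.3440; round gives code 1081.
V_rec = (−3) + 1081·0.000732422 = -2.208252 V.
V_in − V_rec = 0.000251953 V = 0.252 mV.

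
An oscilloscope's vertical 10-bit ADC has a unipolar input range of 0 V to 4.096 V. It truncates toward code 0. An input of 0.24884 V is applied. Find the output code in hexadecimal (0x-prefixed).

code 0x3E (decimal 62)

Full-scale span = 4.096 V; LSB = 4.096/2^10 = 4.000 mV.
(V_in − V_low)/LSB = (0.24884 − 0) / 0.004 = 62.210.
⌊·⌋(62.210) = 62.
In hexadecimal (0x-prefixed): 0x3E.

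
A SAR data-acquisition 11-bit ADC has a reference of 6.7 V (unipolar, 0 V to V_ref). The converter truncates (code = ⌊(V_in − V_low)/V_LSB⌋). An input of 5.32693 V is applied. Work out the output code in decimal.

With 2048 levels over 6.7 V, one step is 3.271 mV.
Input sits at 1628.291 steps above V_low.
⌊·⌋(1628.291) = 1628.

code 1628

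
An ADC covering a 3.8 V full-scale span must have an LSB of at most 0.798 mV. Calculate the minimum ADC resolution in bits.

13 bits

Number of steps required ≥ 3.8 V / 0.798 mV = 4761.90.
Need 2^N ≥ 4761.90; 2^12 = 4096, 2^13 = 8192.
Minimum N = 13.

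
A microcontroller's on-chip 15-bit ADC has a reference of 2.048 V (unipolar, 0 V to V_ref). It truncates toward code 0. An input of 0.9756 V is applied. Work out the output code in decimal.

code 15609

With 32768 levels over 2.048 V, one step is 62.50 µV.
(V_in − V_low)/LSB = (0.9756 − 0) / 6.25e-05 = 15609.600.
So the output code is 15609.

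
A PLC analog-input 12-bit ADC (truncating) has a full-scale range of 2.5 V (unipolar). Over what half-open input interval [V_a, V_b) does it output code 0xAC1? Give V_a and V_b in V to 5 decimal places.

LSB = 2.5/2^12 = 0.610 mV.
Code 0xAC1 = 2753 decimal.
V_a = V_low + 2753·LSB = 1.6803 V; V_b = V_low + 2754·LSB = 1.68091 V.

[1.68030 V, 1.68091 V)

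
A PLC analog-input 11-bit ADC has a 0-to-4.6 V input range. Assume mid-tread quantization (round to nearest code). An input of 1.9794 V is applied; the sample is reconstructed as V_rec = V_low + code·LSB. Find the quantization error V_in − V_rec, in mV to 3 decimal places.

0.591 mV

One LSB is 4.6 V / 2048 = 2.246 mV.
(V_in − V_low)/LSB = (1.9794 − 0)/0.00224609 = 881.2633 → code 881 (round).
Code 881 maps back to 0 + 881×0.00224609 V = 1.9788086 V.
Error = 1.9794 − 1.9788086 = 0.000591406 V = 0.591 mV.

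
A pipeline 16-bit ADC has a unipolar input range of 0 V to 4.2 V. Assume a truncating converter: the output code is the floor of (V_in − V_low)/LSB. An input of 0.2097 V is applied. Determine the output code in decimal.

Full-scale span = 4.2 V; LSB = 4.2/2^16 = 64.09 µV.
(V_in − V_low)/LSB = (0.2097 − 0) / 6.40869e-05 = 3272.119.
So the output code is 3272.

code 3272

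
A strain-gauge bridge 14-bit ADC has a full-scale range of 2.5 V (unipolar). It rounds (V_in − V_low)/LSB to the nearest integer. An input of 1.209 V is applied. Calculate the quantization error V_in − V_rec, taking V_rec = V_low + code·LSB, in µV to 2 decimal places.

46.14 µV

LSB = 2.5/2^14 = 152.59 µV.
Scaled input = 7923.3024 LSBs, so code = 7923.
Reconstructed: 1.2089539 V.
Difference: 4.61426e-05 V → 46.14 µV.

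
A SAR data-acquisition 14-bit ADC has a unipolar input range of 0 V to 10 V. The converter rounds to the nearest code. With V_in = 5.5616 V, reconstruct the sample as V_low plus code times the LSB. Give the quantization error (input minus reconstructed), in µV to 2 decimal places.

Step size: 10 V ÷ 2^14 = 0.610 mV.
(V_in − V_low)/LSB = (5.5616 − 0)/0.000610352 = 9112.1254 → code 9112 (round).
Reconstructed: 5.5615234 V.
V_in − V_rec = 7.65625e-05 V = 76.56 µV.

76.56 µV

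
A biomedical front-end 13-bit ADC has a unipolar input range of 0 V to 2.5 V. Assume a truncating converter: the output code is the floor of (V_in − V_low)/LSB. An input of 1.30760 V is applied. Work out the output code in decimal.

code 4284

With 8192 levels over 2.5 V, one step is 305.18 µV.
Input sits at 4284.744 steps above V_low.
Floor → code 4284.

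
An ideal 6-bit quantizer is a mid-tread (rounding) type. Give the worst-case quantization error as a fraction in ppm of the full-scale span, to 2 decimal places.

Rounding → worst-case error = ½ LSB = V_FS/2^7, so 1e+06/128 = 7812.5 ppm of full scale.

7812.50 ppm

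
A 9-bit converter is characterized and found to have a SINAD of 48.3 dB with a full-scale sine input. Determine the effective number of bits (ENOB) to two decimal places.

ENOB = (SINAD − 1.76) / 6.02 = (48.3 − 1.76)/6.02 = 7.731.

7.73 bits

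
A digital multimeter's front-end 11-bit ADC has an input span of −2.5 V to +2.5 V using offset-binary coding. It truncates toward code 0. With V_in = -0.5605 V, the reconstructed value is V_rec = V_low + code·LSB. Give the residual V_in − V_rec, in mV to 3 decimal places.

One LSB is 5 V / 2048 = 2.441 mV.
(V_in − V_low)/LSB = (-0.5605 − (−2.5))/0.00244141 = 794.4192 → code 794 (floor).
V_rec = (−2.5) + 794·0.00244141 = -0.56152344 V.
Error = -0.5605 − (−0.56152344) = 0.00102344 V = 1.023 mV.

1.023 mV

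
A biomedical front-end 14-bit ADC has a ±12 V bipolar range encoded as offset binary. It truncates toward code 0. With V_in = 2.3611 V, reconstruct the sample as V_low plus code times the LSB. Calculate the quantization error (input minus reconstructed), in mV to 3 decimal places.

LSB = 24/2^14 = 1.465 mV.
(2.3611 − (−12))/0.00146484 = 9803.8443; ⌊·⌋ gives code 9803.
V_rec = (−12) + 9803·0.00146484 = 2.3598633 V.
Error = 2.3611 − 2.3598633 = 0.00123672 V = 1.237 mV.

1.237 mV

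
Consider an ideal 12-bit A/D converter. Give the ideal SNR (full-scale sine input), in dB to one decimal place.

SNR ≈ 6.02·N + 1.76 dB = 6.02·12 + 1.76 = 74.00 dB.

74.0 dB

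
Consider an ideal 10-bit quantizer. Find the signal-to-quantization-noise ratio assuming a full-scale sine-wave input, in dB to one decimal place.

62.0 dB

SNR ≈ 6.02·N + 1.76 dB = 6.02·10 + 1.76 = 61.96 dB.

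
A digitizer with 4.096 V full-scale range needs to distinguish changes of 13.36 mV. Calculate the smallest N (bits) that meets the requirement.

Number of steps required ≥ 4.096 V / 13.36 mV = 306.59.
Need 2^N ≥ 306.59; 2^8 = 256, 2^9 = 512.
Minimum N = 9.

9 bits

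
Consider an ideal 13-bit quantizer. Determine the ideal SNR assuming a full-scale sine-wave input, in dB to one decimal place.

SNR ≈ 6.02·N + 1.76 dB = 6.02·13 + 1.76 = 80.02 dB.

80.0 dB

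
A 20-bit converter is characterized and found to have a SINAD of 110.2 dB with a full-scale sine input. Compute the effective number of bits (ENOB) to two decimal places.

18.01 bits

ENOB = (SINAD − 1.76) / 6.02 = (110.2 − 1.76)/6.02 = 18.013.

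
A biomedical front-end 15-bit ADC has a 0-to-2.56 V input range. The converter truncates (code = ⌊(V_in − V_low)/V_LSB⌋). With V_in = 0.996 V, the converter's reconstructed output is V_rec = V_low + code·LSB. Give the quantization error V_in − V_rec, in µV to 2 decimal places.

62.50 µV

LSB = 2.56/2^15 = 78.12 µV.
(0.996 − 0)/7.8125e-05 = 12748.8000; ⌊·⌋ gives code 12748.
V_rec = 0 + 12748·7.8125e-05 = 0.9959375 V.
V_in − V_rec = 6.25e-05 V = 62.50 µV.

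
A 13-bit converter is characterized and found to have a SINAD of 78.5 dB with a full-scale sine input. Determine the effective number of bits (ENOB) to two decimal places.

ENOB = (SINAD − 1.76) / 6.02 = (78.5 − 1.76)/6.02 = 12.748.

12.75 bits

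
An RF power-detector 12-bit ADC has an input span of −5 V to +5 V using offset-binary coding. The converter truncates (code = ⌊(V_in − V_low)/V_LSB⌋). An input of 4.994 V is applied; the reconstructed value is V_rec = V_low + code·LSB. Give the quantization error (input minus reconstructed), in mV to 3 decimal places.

1.324 mV

LSB = 10/2^12 = 2.441 mV.
(4.994 − (−5))/0.00244141 = 4093.5424; ⌊·⌋ gives code 4093.
V_rec = (−5) + 4093·0.00244141 = 4.9926758 V.
Error = 4.994 − 4.9926758 = 0.00132422 V = 1.324 mV.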